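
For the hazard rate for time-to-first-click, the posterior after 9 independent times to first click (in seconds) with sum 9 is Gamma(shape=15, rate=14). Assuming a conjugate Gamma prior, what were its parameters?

Gamma–exponential conjugacy: posterior shape = α + n, posterior rate = β + Σtᵢ.
So α = 15 − 9 = 6 and β = 14 − 9 = 5.

Gamma(shape=6, rate=5)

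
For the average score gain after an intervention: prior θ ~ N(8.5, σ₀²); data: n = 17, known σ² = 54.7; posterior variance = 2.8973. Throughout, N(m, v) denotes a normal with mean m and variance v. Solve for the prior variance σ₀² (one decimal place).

σ₀² = 29.1

For the Normal–Normal model with known σ², precisions add: τ_n = τ₀ + n/σ².
So 1/σ₀² = 1/2.8973 − 17/54.7 = 0.345149 − 0.310786 = 0.034363.
Hence σ₀² = 1/0.034363 ≈ 29.1.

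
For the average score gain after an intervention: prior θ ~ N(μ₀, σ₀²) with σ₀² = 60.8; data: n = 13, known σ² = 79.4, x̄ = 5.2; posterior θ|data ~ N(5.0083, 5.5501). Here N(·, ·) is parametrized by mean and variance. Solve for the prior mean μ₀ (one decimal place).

The posterior mean is a precision-weighted average: μ_n = (τ₀μ₀ + τ_data·x̄)/(τ₀+τ_data), with τ₀=1/σ₀² and τ_data=n/σ².
Here τ₀ = 1/60.8 = 0.016447 and τ_data = 13/79.4 = 0.163728, so τ_n = 0.180175.
Rearranging for μ₀: μ₀ = (μ_n·τ_n − τ_data·x̄)/τ₀ = (5.0083·0.180175 − 0.163728·5.2) / 0.016447 = 0.050985/0.016447 ≈ 3.1.

μ₀ = 3.1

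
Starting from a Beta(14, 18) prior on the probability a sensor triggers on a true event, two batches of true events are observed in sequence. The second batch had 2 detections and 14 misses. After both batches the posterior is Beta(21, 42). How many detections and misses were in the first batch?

5 detections and 10 misses

Because Beta–binomial updating is additive in the counts, the combined data contributed (α_post−α_prior, β_post−β_prior) successes and failures.
Total across both batches: 21−14=7 detections, 42−18=24 misses.
Subtract the second batch: 7−2=5 detections and 24−14=10 misses.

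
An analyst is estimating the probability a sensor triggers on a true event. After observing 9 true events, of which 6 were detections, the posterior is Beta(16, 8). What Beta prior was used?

Beta(10, 5)

A Beta(a, b) prior with s successes and f failures in binomial data gives a Beta(a+s, b+f) posterior.
So a = 16 − 6 = 10 and b = 8 − 3 = 5.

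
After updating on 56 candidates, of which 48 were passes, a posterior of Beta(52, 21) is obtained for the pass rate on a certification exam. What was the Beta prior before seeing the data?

A Beta(a, b) prior with s successes and f failures in binomial data gives a Beta(a+s, b+f) posterior.
So a = 52 − 48 = 4 and b = 21 − 8 = 13.

Beta(4, 13)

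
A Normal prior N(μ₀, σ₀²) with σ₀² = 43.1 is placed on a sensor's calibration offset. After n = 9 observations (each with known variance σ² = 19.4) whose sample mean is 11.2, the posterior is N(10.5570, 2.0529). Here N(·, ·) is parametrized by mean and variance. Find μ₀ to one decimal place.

With known observation variance, the Normal–Normal posterior has precision τ_n = τ₀ + n/σ² and mean μ_n = (τ₀μ₀ + (n/σ²)x̄)/τ_n.
Here τ₀ = 1/43.1 = 0.023202 and τ_data = 9/19.4 = 0.463918, so τ_n = 0.487120.
Rearranging for μ₀: μ₀ = (μ_n·τ_n − τ_data·x̄)/τ₀ = (10.5570·0.487120 − 0.463918·11.2) / 0.023202 = -0.053356/0.023202 ≈ -2.3.

μ₀ = -2.3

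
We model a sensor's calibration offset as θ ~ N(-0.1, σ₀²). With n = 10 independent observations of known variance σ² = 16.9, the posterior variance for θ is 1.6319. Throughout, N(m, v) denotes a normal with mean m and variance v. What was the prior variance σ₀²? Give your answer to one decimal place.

σ₀² = 47.5

For the Normal–Normal model with known σ², precisions add: τ_n = τ₀ + n/σ².
So 1/σ₀² = 1/1.6319 − 10/16.9 = 0.612783 − 0.591716 = 0.021067.
Hence σ₀² = 1/0.021067 ≈ 47.5.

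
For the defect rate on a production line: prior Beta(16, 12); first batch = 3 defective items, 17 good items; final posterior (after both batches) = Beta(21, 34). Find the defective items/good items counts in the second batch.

Because Beta–binomial updating is additive in the counts, the combined data contributed (α_post−α_prior, β_post−β_prior) successes and failures.
Total across both batches: 21−16=5 defective items, 34−12=22 good items.
Subtract the first batch: 5−3=2 defective items and 22−17=5 good items.

2 defective items and 5 good items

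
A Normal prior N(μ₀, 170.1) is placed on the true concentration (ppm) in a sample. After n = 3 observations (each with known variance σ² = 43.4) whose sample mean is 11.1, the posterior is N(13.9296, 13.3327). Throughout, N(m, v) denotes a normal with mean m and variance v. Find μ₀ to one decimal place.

μ₀ = 47.2

The posterior mean is a precision-weighted average: μ_n = (τ₀μ₀ + τ_data·x̄)/(τ₀+τ_data), with τ₀=1/σ₀² and τ_data=n/σ².
Here τ₀ = 1/170.1 = 0.005879 and τ_data = 3/43.4 = 0.069124, so τ_n = 0.075003.
Rearranging for μ₀: μ₀ = (μ_n·τ_n − τ_data·x̄)/τ₀ = (13.9296·0.075003 − 0.069124·11.1) / 0.005879 = 0.277485/0.005879 ≈ 47.2.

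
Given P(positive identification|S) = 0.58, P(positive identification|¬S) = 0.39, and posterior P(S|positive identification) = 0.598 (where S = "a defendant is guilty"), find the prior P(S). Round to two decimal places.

P(S) = 0.50

Bayes' rule in odds form gives O(S|E) = O(S)·[P(E|S)/P(E|¬S)], hence O(S) = O(S|E)/LR.
Posterior odds = 0.598/(1−0.598) = 1.4876. LR = 0.58/0.39 = 1.4872.
Prior odds = 1.4876/1.4872 = 1.0003, so P(S) = 1.0003/(1+1.0003) ≈ 0.50.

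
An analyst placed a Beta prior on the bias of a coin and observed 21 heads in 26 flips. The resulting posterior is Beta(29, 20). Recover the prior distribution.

A Beta(α, β) prior with s successes and f failures in binomial data gives a Beta(α+s, β+f) posterior.
So α = 29 − 21 = 8 and β = 20 − 5 = 15.

Beta(8, 15)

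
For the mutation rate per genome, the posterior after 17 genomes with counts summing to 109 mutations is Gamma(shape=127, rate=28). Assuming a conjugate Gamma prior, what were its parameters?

Gamma(shape=18, rate=11)

A Gamma(α, β) prior (rate parametrization) on a Poisson rate with n observations summing to S gives posterior Gamma(α+S, β+n).
So α = 127 − 109 = 18 and β = 28 − 17 = 11.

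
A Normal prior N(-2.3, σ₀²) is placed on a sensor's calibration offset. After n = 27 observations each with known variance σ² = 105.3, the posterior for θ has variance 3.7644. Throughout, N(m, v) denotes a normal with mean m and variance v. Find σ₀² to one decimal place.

σ₀² = 108.3

Posterior precision equals prior precision plus data precision: 1/σ_n² = 1/σ₀² + n/σ².
So 1/σ₀² = 1/3.7644 − 27/105.3 = 0.265647 − 0.256410 = 0.009237.
Hence σ₀² = 1/0.009237 ≈ 108.3.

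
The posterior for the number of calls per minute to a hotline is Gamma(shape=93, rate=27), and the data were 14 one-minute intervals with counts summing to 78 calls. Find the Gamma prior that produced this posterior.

Gamma–Poisson conjugacy: posterior shape = α + Σxᵢ, posterior rate = β + n.
So α = 93 − 78 = 15 and β = 27 − 14 = 13.

Gamma(shape=15, rate=13)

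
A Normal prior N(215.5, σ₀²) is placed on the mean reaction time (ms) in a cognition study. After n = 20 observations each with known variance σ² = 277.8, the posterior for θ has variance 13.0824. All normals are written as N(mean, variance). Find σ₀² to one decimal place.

σ₀² = 225.0

Posterior precision equals prior precision plus data precision: 1/σ_n² = 1/σ₀² + n/σ².
So 1/σ₀² = 1/13.0824 − 20/277.8 = 0.076439 − 0.071994 = 0.004445.
Hence σ₀² = 1/0.004445 ≈ 225.0.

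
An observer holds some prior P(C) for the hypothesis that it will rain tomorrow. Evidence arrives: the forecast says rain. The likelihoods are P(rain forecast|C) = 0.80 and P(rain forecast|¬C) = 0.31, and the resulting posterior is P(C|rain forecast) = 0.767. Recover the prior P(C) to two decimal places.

Bayes' rule in odds form gives O(C|E) = O(C)·[P(E|C)/P(E|¬C)], hence O(C) = O(C|E)/LR.
Posterior odds = 0.767/(1−0.767) = 3.2918. LR = 0.80/0.31 = 2.5806.
Prior odds = 3.2918/2.5806 = 1.2756, so P(C) = 1.2756/(1+1.2756) ≈ 0.56.

P(C) = 0.56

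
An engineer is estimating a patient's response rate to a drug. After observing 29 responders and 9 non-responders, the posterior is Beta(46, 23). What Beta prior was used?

Beta(17, 14)

Under Beta–binomial conjugacy the posterior parameters are (α+s, β+f).
Subtract the data counts: 46−29=17, 23−9=14.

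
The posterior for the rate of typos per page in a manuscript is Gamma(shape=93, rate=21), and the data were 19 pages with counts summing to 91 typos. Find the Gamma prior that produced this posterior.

Gamma–Poisson conjugacy: posterior shape = α + Σxᵢ, posterior rate = β + n.
So α = 93 − 91 = 2 and β = 21 − 19 = 2.

Gamma(shape=2, rate=2)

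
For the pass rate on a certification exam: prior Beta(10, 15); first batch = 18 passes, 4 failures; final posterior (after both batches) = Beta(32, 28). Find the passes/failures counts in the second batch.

4 passes and 9 failures

Sequential conjugate updates are equivalent to a single update on the pooled data, so total successes = posterior α − prior α and total failures = posterior β − prior β.
Total across both batches: 32−10=22 passes, 28−15=13 failures.
Subtract the first batch: 22−18=4 passes and 13−4=9 failures.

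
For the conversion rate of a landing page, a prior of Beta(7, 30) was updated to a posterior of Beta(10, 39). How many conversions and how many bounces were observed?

3 conversions and 9 bounces

Under Beta–binomial conjugacy the posterior parameters are (α+s, β+f).
So s = 10 − 7 = 3 and f = 39 − 30 = 9.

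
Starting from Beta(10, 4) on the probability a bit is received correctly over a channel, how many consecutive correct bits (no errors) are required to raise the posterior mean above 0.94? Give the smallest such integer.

After k correct bits and 0 errors the posterior is Beta(10+k, 4), with mean (10+k)/(10+4+k).
Set (10+k)/(14+k) > 0.94 and solve: k > (0.94·14 − 10)/(1 − 0.94) = 52.667.
The smallest integer exceeding 52.667 is 53.

k = 53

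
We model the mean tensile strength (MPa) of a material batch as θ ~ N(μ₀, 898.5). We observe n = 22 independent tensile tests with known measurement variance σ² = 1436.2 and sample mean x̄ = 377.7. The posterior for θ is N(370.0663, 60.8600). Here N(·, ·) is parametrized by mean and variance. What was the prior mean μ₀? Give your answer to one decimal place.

μ₀ = 265.0

With known observation variance, the Normal–Normal posterior has precision τ_n = τ₀ + n/σ² and mean μ_n = (τ₀μ₀ + (n/σ²)x̄)/τ_n.
Here τ₀ = 1/898.5 = 0.001113 and τ_data = 22/1436.2 = 0.015318, so τ_n = 0.016431.
Rearranging for μ₀: μ₀ = (μ_n·τ_n − τ_data·x̄)/τ₀ = (370.0663·0.016431 − 0.015318·377.7) / 0.001113 = 0.294951/0.001113 ≈ 265.0.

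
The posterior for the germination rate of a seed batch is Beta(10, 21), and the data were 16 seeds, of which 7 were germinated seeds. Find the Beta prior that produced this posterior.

A Beta(α, β) prior with s successes and f failures in binomial data gives a Beta(α+s, β+f) posterior.
So α = 10 − 7 = 3 and β = 21 − 9 = 12.

Beta(3, 12)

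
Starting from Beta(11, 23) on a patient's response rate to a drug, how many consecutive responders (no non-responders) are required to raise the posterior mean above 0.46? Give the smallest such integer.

k = 9

After k responders and 0 non-responders the posterior is Beta(11+k, 23), with mean (11+k)/(11+23+k).
Set (11+k)/(34+k) > 0.46 and solve: k > (0.46·34 − 11)/(1 − 0.46) = 8.593.
The smallest integer exceeding 8.593 is 9.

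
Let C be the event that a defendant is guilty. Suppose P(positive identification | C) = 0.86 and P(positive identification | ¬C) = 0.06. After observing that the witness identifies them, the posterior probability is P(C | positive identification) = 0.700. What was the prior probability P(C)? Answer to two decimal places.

Bayes' rule in odds form gives O(C|E) = O(C)·[P(E|C)/P(E|¬C)], hence O(C) = O(C|E)/LR.
Posterior odds = 0.700/(1−0.700) = 2.3333. LR = 0.86/0.06 = 14.3333.
Prior odds = 2.3333/14.3333 = 0.1628, so P(C) = 0.1628/(1+0.1628) ≈ 0.14.

P(C) = 0.14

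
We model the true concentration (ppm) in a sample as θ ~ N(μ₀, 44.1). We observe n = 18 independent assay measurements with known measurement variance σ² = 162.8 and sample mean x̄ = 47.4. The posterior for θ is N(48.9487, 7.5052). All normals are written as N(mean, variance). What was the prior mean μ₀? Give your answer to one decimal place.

The posterior mean is a precision-weighted average: μ_n = (τ₀μ₀ + τ_data·x̄)/(τ₀+τ_data), with τ₀=1/σ₀² and τ_data=n/σ².
Here τ₀ = 1/44.1 = 0.022676 and τ_data = 18/162.8 = 0.110565, so τ_n = 0.133241.
Rearranging for μ₀: μ₀ = (μ_n·τ_n − τ_data·x̄)/τ₀ = (48.9487·0.133241 − 0.110565·47.4) / 0.022676 = 1.281193/0.022676 ≈ 56.5.

μ₀ = 56.5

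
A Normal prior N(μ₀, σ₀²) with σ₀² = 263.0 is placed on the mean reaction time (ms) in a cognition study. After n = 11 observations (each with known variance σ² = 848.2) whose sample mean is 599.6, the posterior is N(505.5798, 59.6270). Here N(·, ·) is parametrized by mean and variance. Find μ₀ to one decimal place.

μ₀ = 184.9

With known observation variance, the Normal–Normal posterior has precision τ_n = τ₀ + n/σ² and mean μ_n = (τ₀μ₀ + (n/σ²)x̄)/τ_n.
Here τ₀ = 1/263.0 = 0.003802 and τ_data = 11/848.2 = 0.012969, so τ_n = 0.016771.
Rearranging for μ₀: μ₀ = (μ_n·τ_n − τ_data·x̄)/τ₀ = (505.5798·0.016771 − 0.012969·599.6) / 0.003802 = 0.702866/0.003802 ≈ 184.9.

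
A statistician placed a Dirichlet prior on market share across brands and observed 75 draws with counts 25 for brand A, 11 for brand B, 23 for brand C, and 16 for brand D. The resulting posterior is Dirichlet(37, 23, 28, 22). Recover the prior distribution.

Dirichlet(12, 12, 5, 6)

For a Dirichlet(α) prior with multinomial counts c, the posterior is Dirichlet(α + c) componentwise.
Subtract each count from the matching posterior parameter: 37−25=12, 23−11=12, 28−23=5, 22−16=6.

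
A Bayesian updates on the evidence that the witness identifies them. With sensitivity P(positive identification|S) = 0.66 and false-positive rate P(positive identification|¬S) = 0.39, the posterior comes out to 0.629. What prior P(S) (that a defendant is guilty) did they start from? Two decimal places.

Bayes' rule in odds form gives O(S|E) = O(S)·[P(E|S)/P(E|¬S)], hence O(S) = O(S|E)/LR.
Posterior odds = 0.629/(1−0.629) = 1.6954. LR = 0.66/0.39 = 1.6923.
Prior odds = 1.6954/1.6923 = 1.0018, so P(S) = 1.0018/(1+1.0018) ≈ 0.50.

P(S) = 0.50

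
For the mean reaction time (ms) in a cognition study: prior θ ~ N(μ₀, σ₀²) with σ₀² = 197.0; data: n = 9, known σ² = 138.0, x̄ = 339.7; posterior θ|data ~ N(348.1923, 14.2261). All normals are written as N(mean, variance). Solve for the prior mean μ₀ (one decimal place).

μ₀ = 457.3

The posterior mean is a precision-weighted average: μ_n = (τ₀μ₀ + τ_data·x̄)/(τ₀+τ_data), with τ₀=1/σ₀² and τ_data=n/σ².
Here τ₀ = 1/197.0 = 0.005076 and τ_data = 9/138.0 = 0.065217, so τ_n = 0.070293.
Rearranging for μ₀: μ₀ = (μ_n·τ_n − τ_data·x̄)/τ₀ = (348.1923·0.070293 − 0.065217·339.7) / 0.005076 = 2.321266/0.005076 ≈ 457.3.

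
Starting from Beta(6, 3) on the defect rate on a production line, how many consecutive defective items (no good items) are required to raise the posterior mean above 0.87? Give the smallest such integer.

k = 15

After k defective items and 0 good items the posterior is Beta(6+k, 3), with mean (6+k)/(6+3+k).
Set (6+k)/(9+k) > 0.87 and solve: k > (0.87·9 − 6)/(1 − 0.87) = 14.077.
The smallest integer exceeding 14.077 is 15, and checking k=15: (21)/(24) = 0.8750 > 0.87.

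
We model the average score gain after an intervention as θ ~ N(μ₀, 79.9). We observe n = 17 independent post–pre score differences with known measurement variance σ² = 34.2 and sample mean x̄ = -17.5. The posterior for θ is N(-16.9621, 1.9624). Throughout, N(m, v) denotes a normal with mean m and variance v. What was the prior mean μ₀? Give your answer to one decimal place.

With known observation variance, the Normal–Normal posterior has precision τ_n = τ₀ + n/σ² and mean μ_n = (τ₀μ₀ + (n/σ²)x̄)/τ_n.
Here τ₀ = 1/79.9 = 0.012516 and τ_data = 17/34.2 = 0.497076, so τ_n = 0.509592.
Rearranging for μ₀: μ₀ = (μ_n·τ_n − τ_data·x̄)/τ₀ = (-16.9621·0.509592 − 0.497076·-17.5) / 0.012516 = 0.055080/0.012516 ≈ 4.4.

μ₀ = 4.4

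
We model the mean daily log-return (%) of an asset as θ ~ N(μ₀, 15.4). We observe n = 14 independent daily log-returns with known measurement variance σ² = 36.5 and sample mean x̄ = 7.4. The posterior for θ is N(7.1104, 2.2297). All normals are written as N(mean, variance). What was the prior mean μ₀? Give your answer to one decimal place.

The posterior mean is a precision-weighted average: μ_n = (τ₀μ₀ + τ_data·x̄)/(τ₀+τ_data), with τ₀=1/σ₀² and τ_data=n/σ².
Here τ₀ = 1/15.4 = 0.064935 and τ_data = 14/36.5 = 0.383562, so τ_n = 0.448497.
Rearranging for μ₀: μ₀ = (μ_n·τ_n − τ_data·x̄)/τ₀ = (7.1104·0.448497 − 0.383562·7.4) / 0.064935 = 0.350634/0.064935 ≈ 5.4.

μ₀ = 5.4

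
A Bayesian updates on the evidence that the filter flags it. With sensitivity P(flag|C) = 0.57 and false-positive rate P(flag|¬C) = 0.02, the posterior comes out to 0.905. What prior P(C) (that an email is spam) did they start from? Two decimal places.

In odds form, posterior odds = prior odds × likelihood ratio, so prior odds = posterior odds ÷ LR.
Posterior odds = 0.905/(1−0.905) = 9.5263. LR = 0.57/0.02 = 28.5000.
Prior odds = 9.5263/28.5000 = 0.3343, so P(C) = 0.3343/(1+0.3343) ≈ 0.25.

P(C) = 0.25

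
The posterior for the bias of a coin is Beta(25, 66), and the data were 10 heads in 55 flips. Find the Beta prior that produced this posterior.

Beta(15, 21)

Under Beta–binomial conjugacy the posterior parameters are (α+s, β+f).
Subtract the data counts: 25−10=15, 66−45=21.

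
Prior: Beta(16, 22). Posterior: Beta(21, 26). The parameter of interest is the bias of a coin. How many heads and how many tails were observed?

5 heads and 4 tails

Under Beta–binomial conjugacy the posterior parameters are (α+s, β+f).
Match parameters: s=21−16=5, f=26−22=4.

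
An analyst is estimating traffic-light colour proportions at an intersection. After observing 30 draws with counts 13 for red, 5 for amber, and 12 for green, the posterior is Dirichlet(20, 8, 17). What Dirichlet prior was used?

For a Dirichlet(α) prior with multinomial counts c, the posterior is Dirichlet(α + c) componentwise.
Subtract each count from the matching posterior parameter: 20−13=7, 8−5=3, 17−12=5.

Dirichlet(7, 3, 5)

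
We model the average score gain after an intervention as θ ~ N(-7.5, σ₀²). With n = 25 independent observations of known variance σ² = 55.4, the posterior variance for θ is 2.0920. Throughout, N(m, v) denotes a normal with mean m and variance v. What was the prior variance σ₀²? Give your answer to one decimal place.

σ₀² = 37.4

Posterior precision equals prior precision plus data precision: 1/σ_n² = 1/σ₀² + n/σ².
So 1/σ₀² = 1/2.0920 − 25/55.4 = 0.478011 − 0.451264 = 0.026747.
Hence σ₀² = 1/0.026747 ≈ 37.4.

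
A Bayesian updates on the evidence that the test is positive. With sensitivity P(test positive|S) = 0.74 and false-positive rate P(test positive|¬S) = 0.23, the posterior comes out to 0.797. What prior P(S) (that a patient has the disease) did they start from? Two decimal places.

Bayes' rule in odds form gives O(S|E) = O(S)·[P(E|S)/P(E|¬S)], hence O(S) = O(S|E)/LR.
Posterior odds = 0.797/(1−0.797) = 3.9261. LR = 0.74/0.23 = 3.2174.
Prior odds = 3.9261/3.2174 = 1.2203, so P(S) = 1.2203/(1+1.2203) ≈ 0.55.

P(S) = 0.55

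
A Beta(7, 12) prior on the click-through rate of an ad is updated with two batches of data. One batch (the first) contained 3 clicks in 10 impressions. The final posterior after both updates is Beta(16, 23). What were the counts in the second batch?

6 clicks and 4 non-clicks

Sequential conjugate updates are equivalent to a single update on the pooled data, so total successes = posterior α − prior α and total failures = posterior β − prior β.
Total across both batches: 16−7=9 clicks, 23−12=11 non-clicks.
Subtract the first batch: 9−3=6 clicks and 11−7=4 non-clicks.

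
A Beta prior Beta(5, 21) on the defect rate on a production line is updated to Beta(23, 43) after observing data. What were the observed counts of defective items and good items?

18 defective items and 22 good items

Under Beta–binomial conjugacy the posterior parameters are (a+s, b+f).
So s = 23 − 5 = 18 and f = 43 − 21 = 22.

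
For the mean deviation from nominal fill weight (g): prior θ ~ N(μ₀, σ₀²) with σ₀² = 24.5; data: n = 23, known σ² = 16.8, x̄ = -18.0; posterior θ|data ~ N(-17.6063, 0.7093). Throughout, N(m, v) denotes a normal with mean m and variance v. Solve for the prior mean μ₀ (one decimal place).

μ₀ = -4.4

The posterior mean is a precision-weighted average: μ_n = (τ₀μ₀ + τ_data·x̄)/(τ₀+τ_data), with τ₀=1/σ₀² and τ_data=n/σ².
Here τ₀ = 1/24.5 = 0.040816 and τ_data = 23/16.8 = 1.369048, so τ_n = 1.409864.
Rearranging for μ₀: μ₀ = (μ_n·τ_n − τ_data·x̄)/τ₀ = (-17.6063·1.409864 − 1.369048·-18.0) / 0.040816 = -0.179625/0.040816 ≈ -4.4.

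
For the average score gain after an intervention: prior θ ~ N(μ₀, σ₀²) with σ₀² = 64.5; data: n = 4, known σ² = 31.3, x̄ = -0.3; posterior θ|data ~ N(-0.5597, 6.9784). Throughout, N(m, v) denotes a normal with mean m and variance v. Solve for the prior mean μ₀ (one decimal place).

μ₀ = -2.7

With known observation variance, the Normal–Normal posterior has precision τ_n = τ₀ + n/σ² and mean μ_n = (τ₀μ₀ + (n/σ²)x̄)/τ_n.
Here τ₀ = 1/64.5 = 0.015504 and τ_data = 4/31.3 = 0.127796, so τ_n = 0.143300.
Rearranging for μ₀: μ₀ = (μ_n·τ_n − τ_data·x̄)/τ₀ = (-0.5597·0.143300 − 0.127796·-0.3) / 0.015504 = -0.041866/0.015504 ≈ -2.7.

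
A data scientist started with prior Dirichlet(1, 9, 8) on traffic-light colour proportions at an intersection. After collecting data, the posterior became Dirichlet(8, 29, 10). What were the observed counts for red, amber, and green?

For a Dirichlet(α) prior with multinomial counts c, the posterior is Dirichlet(α + c) componentwise.
Counts are posterior − prior componentwise: 8−1=7, 29−9=20, 10−8=2.

counts (7, 20, 2)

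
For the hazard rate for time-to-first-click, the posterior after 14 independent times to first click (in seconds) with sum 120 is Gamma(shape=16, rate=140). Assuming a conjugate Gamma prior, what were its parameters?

Gamma(shape=2, rate=20)

For an exponential likelihood with a Gamma(α, β) prior on the rate, n observations with total T give posterior Gamma(α+n, β+T).
So α = 16 − 14 = 2 and β = 140 − 120 = 20.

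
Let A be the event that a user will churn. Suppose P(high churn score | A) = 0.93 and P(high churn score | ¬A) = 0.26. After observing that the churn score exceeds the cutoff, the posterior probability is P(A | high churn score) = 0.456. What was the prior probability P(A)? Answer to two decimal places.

P(A) = 0.19

Bayes' rule in odds form gives O(A|E) = O(A)·[P(E|A)/P(E|¬A)], hence O(A) = O(A|E)/LR.
Posterior odds = 0.456/(1−0.456) = 0.8382. LR = 0.93/0.26 = 3.5769.
Prior odds = 0.8382/3.5769 = 0.2343, so P(A) = 0.2343/(1+0.2343) ≈ 0.19.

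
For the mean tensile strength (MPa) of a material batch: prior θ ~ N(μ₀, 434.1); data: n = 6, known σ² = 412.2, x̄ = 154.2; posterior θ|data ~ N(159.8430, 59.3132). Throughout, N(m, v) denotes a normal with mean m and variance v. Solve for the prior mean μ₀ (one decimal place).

With known observation variance, the Normal–Normal posterior has precision τ_n = τ₀ + n/σ² and mean μ_n = (τ₀μ₀ + (n/σ²)x̄)/τ_n.
Here τ₀ = 1/434.1 = 0.002304 and τ_data = 6/412.2 = 0.014556, so τ_n = 0.016860.
Rearranging for μ₀: μ₀ = (μ_n·τ_n − τ_data·x̄)/τ₀ = (159.8430·0.016860 − 0.014556·154.2) / 0.002304 = 0.450418/0.002304 ≈ 195.5.

μ₀ = 195.5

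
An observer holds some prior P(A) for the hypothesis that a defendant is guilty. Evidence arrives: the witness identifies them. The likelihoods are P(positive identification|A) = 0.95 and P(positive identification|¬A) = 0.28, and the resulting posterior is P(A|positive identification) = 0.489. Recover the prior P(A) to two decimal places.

Bayes' rule in odds form gives O(A|E) = O(A)·[P(E|A)/P(E|¬A)], hence O(A) = O(A|E)/LR.
Posterior odds = 0.489/(1−0.489) = 0.9569. LR = 0.95/0.28 = 3.3929.
Prior odds = 0.9569/3.3929 = 0.2820, so P(A) = 0.2820/(1+0.2820) ≈ 0.22.

P(A) = 0.22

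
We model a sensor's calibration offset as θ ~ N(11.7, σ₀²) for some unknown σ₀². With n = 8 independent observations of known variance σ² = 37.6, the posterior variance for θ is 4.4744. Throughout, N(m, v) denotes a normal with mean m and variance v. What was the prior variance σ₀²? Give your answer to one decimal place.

σ₀² = 93.2

For the Normal–Normal model with known σ², precisions add: τ_n = τ₀ + n/σ².
So 1/σ₀² = 1/4.4744 − 8/37.6 = 0.223494 − 0.212766 = 0.010728.
Hence σ₀² = 1/0.010728 ≈ 93.2.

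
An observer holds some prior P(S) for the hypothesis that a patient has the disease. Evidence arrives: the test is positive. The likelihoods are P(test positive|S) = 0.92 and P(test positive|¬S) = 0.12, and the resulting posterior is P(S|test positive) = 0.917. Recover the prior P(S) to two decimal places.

P(S) = 0.59

In odds form, posterior odds = prior odds × likelihood ratio, so prior odds = posterior odds ÷ LR.
Posterior odds = 0.917/(1−0.917) = 11.0482. LR = 0.92/0.12 = 7.6667.
Prior odds = 11.0482/7.6667 = 1.4411, so P(S) = 1.4411/(1+1.4411) ≈ 0.59.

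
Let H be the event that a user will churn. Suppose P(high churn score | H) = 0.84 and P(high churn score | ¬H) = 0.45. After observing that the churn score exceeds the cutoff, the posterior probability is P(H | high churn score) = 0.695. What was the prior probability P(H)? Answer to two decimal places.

P(H) = 0.55

In odds form, posterior odds = prior odds × likelihood ratio, so prior odds = posterior odds ÷ LR.
Posterior odds = 0.695/(1−0.695) = 2.2787. LR = 0.84/0.45 = 1.8667.
Prior odds = 2.2787/1.8667 = 1.2207, so P(H) = 1.2207/(1+1.2207) ≈ 0.55.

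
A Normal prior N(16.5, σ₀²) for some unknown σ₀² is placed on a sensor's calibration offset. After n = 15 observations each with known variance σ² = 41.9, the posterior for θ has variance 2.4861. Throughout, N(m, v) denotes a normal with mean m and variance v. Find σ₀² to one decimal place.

For the Normal–Normal model with known σ², precisions add: τ_n = τ₀ + n/σ².
So 1/σ₀² = 1/2.4861 − 15/41.9 = 0.402236 − 0.357995 = 0.044241.
Hence σ₀² = 1/0.044241 ≈ 22.6.

σ₀² = 22.6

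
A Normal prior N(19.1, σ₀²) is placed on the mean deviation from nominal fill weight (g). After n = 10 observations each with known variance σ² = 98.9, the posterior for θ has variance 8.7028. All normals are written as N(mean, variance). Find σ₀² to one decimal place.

σ₀² = 72.5

Posterior precision equals prior precision plus data precision: 1/σ_n² = 1/σ₀² + n/σ².
So 1/σ₀² = 1/8.7028 − 10/98.9 = 0.114906 − 0.101112 = 0.013794.
Hence σ₀² = 1/0.013794 ≈ 72.5.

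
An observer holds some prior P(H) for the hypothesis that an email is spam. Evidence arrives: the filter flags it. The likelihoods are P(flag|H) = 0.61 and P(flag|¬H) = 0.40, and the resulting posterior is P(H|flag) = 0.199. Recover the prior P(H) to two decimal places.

P(H) = 0.14

Bayes' rule in odds form gives O(H|E) = O(H)·[P(E|H)/P(E|¬H)], hence O(H) = O(H|E)/LR.
Posterior odds = 0.199/(1−0.199) = 0.2484. LR = 0.61/0.40 = 1.5250.
Prior odds = 0.2484/1.5250 = 0.1629, so P(H) = 0.1629/(1+0.1629) ≈ 0.14.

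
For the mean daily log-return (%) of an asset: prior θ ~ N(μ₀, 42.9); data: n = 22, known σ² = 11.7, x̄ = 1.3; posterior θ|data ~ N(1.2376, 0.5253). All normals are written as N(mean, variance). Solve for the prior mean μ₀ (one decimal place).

μ₀ = -3.8

The posterior mean is a precision-weighted average: μ_n = (τ₀μ₀ + τ_data·x̄)/(τ₀+τ_data), with τ₀=1/σ₀² and τ_data=n/σ².
Here τ₀ = 1/42.9 = 0.023310 and τ_data = 22/11.7 = 1.880342, so τ_n = 1.903652.
Rearranging for μ₀: μ₀ = (μ_n·τ_n − τ_data·x̄)/τ₀ = (1.2376·1.903652 − 1.880342·1.3) / 0.023310 = -0.088485/0.023310 ≈ -3.8.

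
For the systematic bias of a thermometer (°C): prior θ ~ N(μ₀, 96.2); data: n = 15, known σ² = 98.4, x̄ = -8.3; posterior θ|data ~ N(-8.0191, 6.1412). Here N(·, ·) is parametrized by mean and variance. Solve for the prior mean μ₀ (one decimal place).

The posterior mean is a precision-weighted average: μ_n = (τ₀μ₀ + τ_data·x̄)/(τ₀+τ_data), with τ₀=1/σ₀² and τ_data=n/σ².
Here τ₀ = 1/96.2 = 0.010395 and τ_data = 15/98.4 = 0.152439, so τ_n = 0.162834.
Rearranging for μ₀: μ₀ = (μ_n·τ_n − τ_data·x̄)/τ₀ = (-8.0191·0.162834 − 0.152439·-8.3) / 0.010395 = -0.040538/0.010395 ≈ -3.9.

μ₀ = -3.9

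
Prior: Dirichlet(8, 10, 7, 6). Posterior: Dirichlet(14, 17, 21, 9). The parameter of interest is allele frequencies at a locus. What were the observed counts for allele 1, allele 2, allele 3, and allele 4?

counts (6, 7, 14, 3)

For a Dirichlet(α) prior with multinomial counts c, the posterior is Dirichlet(α + c) componentwise.
Counts are posterior − prior componentwise: 14−8=6, 17−10=7, 21−7=14, 9−6=3.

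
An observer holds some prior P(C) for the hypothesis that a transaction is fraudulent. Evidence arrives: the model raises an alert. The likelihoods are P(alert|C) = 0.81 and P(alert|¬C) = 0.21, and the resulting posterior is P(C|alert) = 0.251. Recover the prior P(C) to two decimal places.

P(C) = 0.08

Bayes' rule in odds form gives O(C|E) = O(C)·[P(E|C)/P(E|¬C)], hence O(C) = O(C|E)/LR.
Posterior odds = 0.251/(1−0.251) = 0.3351. LR = 0.81/0.21 = 3.8571.
Prior odds = 0.3351/3.8571 = 0.0869, so P(C) = 0.0869/(1+0.0869) ≈ 0.08.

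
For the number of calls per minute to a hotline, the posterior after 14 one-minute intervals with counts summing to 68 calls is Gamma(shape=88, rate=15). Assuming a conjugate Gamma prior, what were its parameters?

A Gamma(α, β) prior (rate parametrization) on a Poisson rate with n observations summing to S gives posterior Gamma(α+S, β+n).
So α = 88 − 68 = 20 and β = 15 − 14 = 1.

Gamma(shape=20, rate=1)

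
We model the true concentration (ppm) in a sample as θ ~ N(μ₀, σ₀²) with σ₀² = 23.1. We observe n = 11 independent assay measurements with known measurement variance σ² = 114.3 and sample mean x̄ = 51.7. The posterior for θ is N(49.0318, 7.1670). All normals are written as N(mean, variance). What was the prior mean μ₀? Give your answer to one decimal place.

The posterior mean is a precision-weighted average: μ_n = (τ₀μ₀ + τ_data·x̄)/(τ₀+τ_data), with τ₀=1/σ₀² and τ_data=n/σ².
Here τ₀ = 1/23.1 = 0.043290 and τ_data = 11/114.3 = 0.096238, so τ_n = 0.139528.
Rearranging for μ₀: μ₀ = (μ_n·τ_n − τ_data·x̄)/τ₀ = (49.0318·0.139528 − 0.096238·51.7) / 0.043290 = 1.865804/0.043290 ≈ 43.1.

μ₀ = 43.1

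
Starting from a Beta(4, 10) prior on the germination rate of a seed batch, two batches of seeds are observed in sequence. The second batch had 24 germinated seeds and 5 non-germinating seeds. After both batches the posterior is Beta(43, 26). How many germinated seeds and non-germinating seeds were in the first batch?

Sequential conjugate updates are equivalent to a single update on the pooled data, so total successes = posterior α − prior α and total failures = posterior β − prior β.
Total across both batches: 43−4=39 germinated seeds, 26−10=16 non-germinating seeds.
Subtract the second batch: 39−24=15 germinated seeds and 16−5=11 non-germinating seeds.

15 germinated seeds and 11 non-germinating seeds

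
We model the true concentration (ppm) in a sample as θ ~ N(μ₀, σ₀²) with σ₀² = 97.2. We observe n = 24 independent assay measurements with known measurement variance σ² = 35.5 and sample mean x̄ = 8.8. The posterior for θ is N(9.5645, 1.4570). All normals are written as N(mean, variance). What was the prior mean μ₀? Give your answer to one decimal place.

μ₀ = 59.8

The posterior mean is a precision-weighted average: μ_n = (τ₀μ₀ + τ_data·x̄)/(τ₀+τ_data), with τ₀=1/σ₀² and τ_data=n/σ².
Here τ₀ = 1/97.2 = 0.010288 and τ_data = 24/35.5 = 0.676056, so τ_n = 0.686344.
Rearranging for μ₀: μ₀ = (μ_n·τ_n − τ_data·x̄)/τ₀ = (9.5645·0.686344 − 0.676056·8.8) / 0.010288 = 0.615244/0.010288 ≈ 59.8.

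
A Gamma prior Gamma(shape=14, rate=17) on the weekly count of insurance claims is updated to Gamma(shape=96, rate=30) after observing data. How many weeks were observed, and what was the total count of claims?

n = 13 weeks with total 82 claims

Gamma–Poisson conjugacy: posterior shape = α + Σxᵢ, posterior rate = β + n.
Matching: Σxᵢ = 96 − 14 = 82 and n = 30 − 17 = 13.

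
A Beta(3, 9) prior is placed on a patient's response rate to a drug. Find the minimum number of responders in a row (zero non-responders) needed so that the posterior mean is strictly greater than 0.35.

k = 2

After k responders and 0 non-responders the posterior is Beta(3+k, 9), with mean (3+k)/(3+9+k).
Set (3+k)/(12+k) > 0.35 and solve: k > (0.35·12 − 3)/(1 − 0.35) = 1.846.
The smallest integer exceeding 1.846 is 2, and checking k=2: (5)/(14) = 0.3571 > 0.35.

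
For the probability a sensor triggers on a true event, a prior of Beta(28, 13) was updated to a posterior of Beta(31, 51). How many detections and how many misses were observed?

3 detections and 38 misses

Under Beta–binomial conjugacy the posterior parameters are (α+s, β+f).
So s = 31 − 28 = 3 and f = 51 − 13 = 38.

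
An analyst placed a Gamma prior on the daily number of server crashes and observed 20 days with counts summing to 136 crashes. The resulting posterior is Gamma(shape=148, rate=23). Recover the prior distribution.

Gamma(shape=12, rate=3)

A Gamma(α, β) prior (rate parametrization) on a Poisson rate with n observations summing to S gives posterior Gamma(α+S, β+n).
So α = 148 − 136 = 12 and β = 23 − 20 = 3.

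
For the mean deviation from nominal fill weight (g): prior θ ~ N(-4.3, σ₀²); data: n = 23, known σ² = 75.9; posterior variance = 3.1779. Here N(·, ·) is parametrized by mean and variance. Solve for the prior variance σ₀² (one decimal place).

σ₀² = 85.9

Posterior precision equals prior precision plus data precision: 1/σ_n² = 1/σ₀² + n/σ².
So 1/σ₀² = 1/3.1779 − 23/75.9 = 0.314673 − 0.303030 = 0.011643.
Hence σ₀² = 1/0.011643 ≈ 85.9.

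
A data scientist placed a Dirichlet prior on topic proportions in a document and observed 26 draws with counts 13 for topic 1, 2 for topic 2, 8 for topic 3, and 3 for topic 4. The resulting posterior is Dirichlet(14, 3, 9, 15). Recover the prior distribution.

For a Dirichlet(α) prior with multinomial counts c, the posterior is Dirichlet(α + c) componentwise.
Subtract each count from the matching posterior parameter: 14−13=1, 3−2=1, 9−8=1, 15−3=12.

Dirichlet(1, 1, 1, 12)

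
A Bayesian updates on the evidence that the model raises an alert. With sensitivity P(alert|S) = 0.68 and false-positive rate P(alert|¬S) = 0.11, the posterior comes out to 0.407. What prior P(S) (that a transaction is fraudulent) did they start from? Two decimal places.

In odds form, posterior odds = prior odds × likelihood ratio, so prior odds = posterior odds ÷ LR.
Posterior odds = 0.407/(1−0.407) = 0.6863. LR = 0.68/0.11 = 6.1818.
Prior odds = 0.6863/6.1818 = 0.1110, so P(S) = 0.1110/(1+0.1110) ≈ 0.10.

P(S) = 0.10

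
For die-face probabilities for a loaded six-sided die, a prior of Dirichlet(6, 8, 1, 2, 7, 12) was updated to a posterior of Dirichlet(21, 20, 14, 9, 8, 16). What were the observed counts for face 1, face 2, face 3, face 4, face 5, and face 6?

For a Dirichlet(α) prior with multinomial counts c, the posterior is Dirichlet(α + c) componentwise.
Counts are posterior − prior componentwise: 21−6=15, 20−8=12, 14−1=13, 9−2=7, 8−7=1, 16−12=4.

counts (15, 12, 13, 7, 1, 4)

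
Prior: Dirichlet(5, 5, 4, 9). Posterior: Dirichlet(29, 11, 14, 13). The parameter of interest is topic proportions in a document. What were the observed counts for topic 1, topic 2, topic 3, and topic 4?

For a Dirichlet(α) prior with multinomial counts c, the posterior is Dirichlet(α + c) componentwise.
Counts are posterior − prior componentwise: 29−5=24, 11−5=6, 14−4=10, 13−9=4.

counts (24, 6, 10, 4)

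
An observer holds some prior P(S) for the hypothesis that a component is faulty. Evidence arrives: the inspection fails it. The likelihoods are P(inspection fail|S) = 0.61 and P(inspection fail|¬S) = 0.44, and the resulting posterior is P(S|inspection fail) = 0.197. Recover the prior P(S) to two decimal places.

In odds form, posterior odds = prior odds × likelihood ratio, so prior odds = posterior odds ÷ LR.
Posterior odds = 0.197/(1−0.197) = 0.2453. LR = 0.61/0.44 = 1.3864.
Prior odds = 0.2453/1.3864 = 0.1769, so P(S) = 0.1769/(1+0.1769) ≈ 0.15.

P(S) = 0.15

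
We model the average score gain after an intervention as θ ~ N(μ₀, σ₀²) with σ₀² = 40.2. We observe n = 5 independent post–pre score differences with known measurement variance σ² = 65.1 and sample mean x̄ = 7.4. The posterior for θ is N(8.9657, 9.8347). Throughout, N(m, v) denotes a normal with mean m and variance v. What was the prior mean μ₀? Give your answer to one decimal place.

With known observation variance, the Normal–Normal posterior has precision τ_n = τ₀ + n/σ² and mean μ_n = (τ₀μ₀ + (n/σ²)x̄)/τ_n.
Here τ₀ = 1/40.2 = 0.024876 and τ_data = 5/65.1 = 0.076805, so τ_n = 0.101681.
Rearranging for μ₀: μ₀ = (μ_n·τ_n − τ_data·x̄)/τ₀ = (8.9657·0.101681 − 0.076805·7.4) / 0.024876 = 0.343284/0.024876 ≈ 13.8.

μ₀ = 13.8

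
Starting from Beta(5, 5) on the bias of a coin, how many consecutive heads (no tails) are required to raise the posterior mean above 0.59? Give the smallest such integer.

After k heads and 0 tails the posterior is Beta(5+k, 5), with mean (5+k)/(5+5+k).
Set (5+k)/(10+k) > 0.59 and solve: k > (0.59·10 − 5)/(1 − 0.59) = 2.195.
The smallest integer exceeding 2.195 is 3.

k = 3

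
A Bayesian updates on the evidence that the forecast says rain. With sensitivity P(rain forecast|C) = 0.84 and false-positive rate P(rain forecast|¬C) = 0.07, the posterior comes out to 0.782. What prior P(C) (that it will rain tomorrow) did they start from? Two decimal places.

P(C) = 0.23

In odds form, posterior odds = prior odds × likelihood ratio, so prior odds = posterior odds ÷ LR.
Posterior odds = 0.782/(1−0.782) = 3.5872. LR = 0.84/0.07 = 12.0000.
Prior odds = 3.5872/12.0000 = 0.2989, so P(C) = 0.2989/(1+0.2989) ≈ 0.23.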